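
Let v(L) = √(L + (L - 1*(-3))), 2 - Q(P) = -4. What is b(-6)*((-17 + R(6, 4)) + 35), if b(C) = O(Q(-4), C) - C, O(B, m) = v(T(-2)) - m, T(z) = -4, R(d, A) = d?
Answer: 288 + 24*I*√5 ≈ 288.0 + 53.666*I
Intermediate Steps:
Q(P) = 6 (Q(P) = 2 - 1*(-4) = 2 + 4 = 6)
v(L) = √(3 + 2*L) (v(L) = √(L + (L + 3)) = √(L + (3 + L)) = √(3 + 2*L))
O(B, m) = -m + I*√5 (O(B, m) = √(3 + 2*(-4)) - m = √(3 - 8) - m = √(-5) - m = I*√5 - m = -m + I*√5)
b(C) = -2*C + I*√5 (b(C) = (-C + I*√5) - C = -2*C + I*√5)
b(-6)*((-17 + R(6, 4)) + 35) = (-2*(-6) + I*√5)*((-17 + 6) + 35) = (12 + I*√5)*(-11 + 35) = (12 + I*√5)*24 = 288 + 24*I*√5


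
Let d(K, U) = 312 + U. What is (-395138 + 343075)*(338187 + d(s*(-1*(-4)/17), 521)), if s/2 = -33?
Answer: -17650398260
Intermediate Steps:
s = -66 (s = 2*(-33) = -66)
(-395138 + 343075)*(338187 + d(s*(-1*(-4)/17), 521)) = (-395138 + 343075)*(338187 + (312 + 521)) = -52063*(338187 + 833) = -52063*339020 = -17650398260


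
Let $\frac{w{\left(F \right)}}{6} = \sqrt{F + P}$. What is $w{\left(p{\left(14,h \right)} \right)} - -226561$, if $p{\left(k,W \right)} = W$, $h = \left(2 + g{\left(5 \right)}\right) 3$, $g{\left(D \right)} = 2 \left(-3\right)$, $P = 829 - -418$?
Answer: $226561 + 6 \sqrt{1235} \approx 2.2677 \cdot 10^{5}$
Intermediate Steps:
$P = 1247$ ($P = 829 + 418 = 1247$)
$g{\left(D \right)} = -6$
$h = -12$ ($h = \left(2 - 6\right) 3 = \left(-4\right) 3 = -12$)
$w{\left(F \right)} = 6 \sqrt{1247 + F}$ ($w{\left(F \right)} = 6 \sqrt{F + 1247} = 6 \sqrt{1247 + F}$)
$w{\left(p{\left(14,h \right)} \right)} - -226561 = 6 \sqrt{1247 - 12} - -226561 = 6 \sqrt{1235} + 226561 = 226561 + 6 \sqrt{1235}$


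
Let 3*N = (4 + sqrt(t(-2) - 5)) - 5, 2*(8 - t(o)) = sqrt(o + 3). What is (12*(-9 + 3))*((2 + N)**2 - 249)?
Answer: 17708 - 40*sqrt(10) ≈ 17582.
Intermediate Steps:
t(o) = 8 - sqrt(3 + o)/2 (t(o) = 8 - sqrt(o + 3)/2 = 8 - sqrt(3 + o)/2)
N = -1/3 + sqrt(10)/6 (N = ((4 + sqrt((8 - sqrt(3 - 2)/2) - 5)) - 5)/3 = ((4 + sqrt((8 - sqrt(1)/2) - 5)) - 5)/3 = ((4 + sqrt((8 - 1/2*1) - 5)) - 5)/3 = ((4 + sqrt((8 - 1/2) - 5)) - 5)/3 = ((4 + sqrt(15/2 - 5)) - 5)/3 = ((4 + sqrt(5/2)) - 5)/3 = ((4 + sqrt(10)/2) - 5)/3 = (-1 + sqrt(10)/2)/3 = -1/3 + sqrt(10)/6 ≈ 0.19371)
(12*(-9 + 3))*((2 + N)**2 - 249) = (12*(-9 + 3))*((2 + (-1/3 + sqrt(10)/6))**2 - 249) = (12*(-6))*((5/3 + sqrt(10)/6)**2 - 249) = -72*(-249 + (5/3 + sqrt(10)/6)**2) = 17928 - 72*(5/3 + sqrt(10)/6)**2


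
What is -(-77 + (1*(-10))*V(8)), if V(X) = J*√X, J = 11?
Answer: 77 + 220*√2 ≈ 388.13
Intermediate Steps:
V(X) = 11*√X
-(-77 + (1*(-10))*V(8)) = -(-77 + (1*(-10))*(11*√8)) = -(-77 - 110*2*√2) = -(-77 - 220*√2) = 77 + 220*√2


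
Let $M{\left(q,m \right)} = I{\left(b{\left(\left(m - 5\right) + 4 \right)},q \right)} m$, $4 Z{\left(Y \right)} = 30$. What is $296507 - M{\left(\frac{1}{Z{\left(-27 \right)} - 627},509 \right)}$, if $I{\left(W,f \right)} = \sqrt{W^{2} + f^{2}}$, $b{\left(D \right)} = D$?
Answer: $296507 - \frac{1018 \sqrt{99039866437}}{1239} \approx 37935.0$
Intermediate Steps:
$Z{\left(Y \right)} = \frac{15}{2}$ ($Z{\left(Y \right)} = \frac{1}{4} \cdot 30 = \frac{15}{2}$)
$M{\left(q,m \right)} = m \sqrt{q^{2} + \left(-1 + m\right)^{2}}$ ($M{\left(q,m \right)} = \sqrt{\left(\left(m - 5\right) + 4\right)^{2} + q^{2}} m = \sqrt{\left(\left(-5 + m\right) + 4\right)^{2} + q^{2}} m = \sqrt{\left(-1 + m\right)^{2} + q^{2}} m = \sqrt{q^{2} + \left(-1 + m\right)^{2}} m = m \sqrt{q^{2} + \left(-1 + m\right)^{2}}$)
$296507 - M{\left(\frac{1}{Z{\left(-27 \right)} - 627},509 \right)} = 296507 - 509 \sqrt{\left(\frac{1}{\frac{15}{2} - 627}\right)^{2} + \left(-1 + 509\right)^{2}} = 296507 - 509 \sqrt{\left(\frac{1}{- \frac{1239}{2}}\right)^{2} + 508^{2}} = 296507 - 509 \sqrt{\left(- \frac{2}{1239}\right)^{2} + 258064} = 296507 - 509 \sqrt{\frac{4}{1535121} + 258064} = 296507 - 509 \sqrt{\frac{396159465748}{1535121}} = 296507 - 509 \frac{2 \sqrt{99039866437}}{1239} = 296507 - \frac{1018 \sqrt{99039866437}}{1239}$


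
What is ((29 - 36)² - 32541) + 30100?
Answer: -2392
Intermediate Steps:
((29 - 36)² - 32541) + 30100 = ((-7)² - 32541) + 30100 = (49 - 32541) + 30100 = -32492 + 30100 = -2392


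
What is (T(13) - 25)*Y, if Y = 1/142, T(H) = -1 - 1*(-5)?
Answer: -21/142 ≈ -0.14789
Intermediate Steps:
T(H) = 4 (T(H) = -1 + 5 = 4)
Y = 1/142 ≈ 0.0070423
(T(13) - 25)*Y = (4 - 25)*(1/142) = -21*1/142 = -21/142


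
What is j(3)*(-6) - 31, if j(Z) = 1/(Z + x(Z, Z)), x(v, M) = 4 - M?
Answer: -65/2 ≈ -32.500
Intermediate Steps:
j(Z) = 1/4 (j(Z) = 1/(Z + (4 - Z)) = 1/4)
j(3)*(-6) - 31 = (1/4)*(-6) - 31 = -3/2 - 31 = -65/2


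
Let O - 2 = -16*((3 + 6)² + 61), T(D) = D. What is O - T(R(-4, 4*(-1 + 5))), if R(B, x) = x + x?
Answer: -2302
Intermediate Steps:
R(B, x) = 2*x
O = -2270 (O = 2 - 16*((3 + 6)² + 61) = 2 - 16*(9² + 61) = 2 - 16*(81 + 61) = 2 - 16*142 = 2 - 2272 = -2270)
O - T(R(-4, 4*(-1 + 5))) = -2270 - 2*4*(-1 + 5) = -2270 - 2*4*4 = -2270 - 2*16 = -2270 - 1*32 = -2270 - 32 = -2302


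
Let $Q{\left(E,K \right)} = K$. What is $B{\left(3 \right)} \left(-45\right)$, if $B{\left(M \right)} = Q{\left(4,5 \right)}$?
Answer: $-225$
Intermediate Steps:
$B{\left(M \right)} = 5$
$B{\left(3 \right)} \left(-45\right) = 5 \left(-45\right) = -225$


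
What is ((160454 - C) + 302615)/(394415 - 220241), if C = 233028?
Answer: 32863/24882 ≈ 1.3208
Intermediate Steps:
((160454 - C) + 302615)/(394415 - 220241) = ((160454 - 1*233028) + 302615)/(394415 - 220241) = ((160454 - 233028) + 302615)/174174 = (-72574 + 302615)*(1/174174) = 230041*(1/174174) = 32863/24882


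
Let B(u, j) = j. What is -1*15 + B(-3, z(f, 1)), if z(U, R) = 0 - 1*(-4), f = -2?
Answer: -11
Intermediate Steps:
z(U, R) = 4 (z(U, R) = 0 + 4 = 4)
-1*15 + B(-3, z(f, 1)) = -1*15 + 4 = -15 + 4 = -11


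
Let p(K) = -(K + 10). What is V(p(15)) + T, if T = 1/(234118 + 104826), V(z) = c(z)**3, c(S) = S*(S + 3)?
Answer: 56391808000001/338944 ≈ 1.6637e+8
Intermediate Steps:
c(S) = S*(3 + S)
p(K) = -10 - K (p(K) = -(10 + K) = -10 - K)
V(z) = z**3*(3 + z)**3 (V(z) = (z*(3 + z))**3 = z**3*(3 + z)**3)
T = 1/338944 ≈ 2.9503e-6
V(p(15)) + T = (-10 - 1*15)**3*(3 + (-10 - 1*15))**3 + 1/338944 = (-10 - 15)**3*(3 + (-10 - 15))**3 + 1/338944 = (-25)**3*(3 - 25)**3 + 1/338944 = -15625*(-22)**3 + 1/338944 = -15625*(-10648) + 1/338944 = 166375000 + 1/338944 = 56391808000001/338944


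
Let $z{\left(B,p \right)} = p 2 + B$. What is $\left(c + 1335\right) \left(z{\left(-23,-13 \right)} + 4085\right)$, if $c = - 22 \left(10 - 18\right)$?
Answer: $6098396$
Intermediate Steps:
$z{\left(B,p \right)} = B + 2 p$ ($z{\left(B,p \right)} = 2 p + B = B + 2 p$)
$c = 176$ ($c = \left(-22\right) \left(-8\right) = 176$)
$\left(c + 1335\right) \left(z{\left(-23,-13 \right)} + 4085\right) = \left(176 + 1335\right) \left(\left(-23 + 2 \left(-13\right)\right) + 4085\right) = 1511 \left(\left(-23 - 26\right) + 4085\right) = 1511 \left(-49 + 4085\right) = 1511 \cdot 4036 = 6098396$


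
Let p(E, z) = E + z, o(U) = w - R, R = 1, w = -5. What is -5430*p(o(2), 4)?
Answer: 10860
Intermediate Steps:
o(U) = -6 (o(U) = -5 - 1*1 = -5 - 1 = -6)
-5430*p(o(2), 4) = -5430*(-6 + 4) = -5430*(-2) = 10860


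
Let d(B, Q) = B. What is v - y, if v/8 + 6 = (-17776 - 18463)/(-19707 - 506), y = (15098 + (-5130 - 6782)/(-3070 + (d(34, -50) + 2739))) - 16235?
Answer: 6382877837/6003261 ≈ 1063.2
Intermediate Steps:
y = -325777/297 (y = (15098 + (-5130 - 6782)/(-3070 + (34 + 2739))) - 16235 = (15098 - 11912/(-3070 + 2773)) - 16235 = (15098 - 11912/(-297)) - 16235 = (15098 - 11912*(-1/297)) - 16235 = (15098 + 11912/297) - 16235 = 4496018/297 - 16235 = -325777/297 ≈ -1096.9)
v = -680312/20213 (v = -48 + 8*((-17776 - 18463)/(-19707 - 506)) = -48 + 8*(-36239/(-20213)) = -48 + 8*(-36239*(-1/20213)) = -48 + 8*(36239/20213) = -48 + 289912/20213 = -680312/20213 ≈ -33.657)
v - y = -680312/20213 - 1*(-325777/297) = -680312/20213 + 325777/297 = 6382877837/6003261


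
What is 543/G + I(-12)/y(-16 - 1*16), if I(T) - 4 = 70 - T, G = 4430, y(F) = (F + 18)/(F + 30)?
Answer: 384781/31010 ≈ 12.408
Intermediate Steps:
y(F) = (18 + F)/(30 + F)
I(T) = 74 - T (I(T) = 4 + (70 - T) = 74 - T)
543/G + I(-12)/y(-16 - 1*16) = 543/4430 + (74 - 1*(-12))/(((18 + (-16 - 1*16))/(30 + (-16 - 1*16)))) = 543*(1/4430) + (74 + 12)/(((18 + (-16 - 16))/(30 + (-16 - 16)))) = 543/4430 + 86/(((18 - 32)/(30 - 32))) = 543/4430 + 86/((-14/(-2))) = 543/4430 + 86/((-½*(-14))) = 543/4430 + 86/7 = 384781/31010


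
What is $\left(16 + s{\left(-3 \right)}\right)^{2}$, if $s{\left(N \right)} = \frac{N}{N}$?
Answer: $289$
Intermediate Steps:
$s{\left(N \right)} = 1$
$\left(16 + s{\left(-3 \right)}\right)^{2} = \left(16 + 1\right)^{2} = 17^{2} = 289$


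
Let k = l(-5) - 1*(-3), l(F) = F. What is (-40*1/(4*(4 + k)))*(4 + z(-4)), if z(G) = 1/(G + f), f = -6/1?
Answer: -39/2 ≈ -19.500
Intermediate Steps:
k = -2 (k = -5 - 1*(-3) = -5 + 3 = -2)
f = -6 (f = -6*1 = -6)
z(G) = 1/(-6 + G) (z(G) = 1/(G - 6) = 1/(-6 + G))
(-40*1/(4*(4 + k)))*(4 + z(-4)) = (-40*1/(4*(4 - 2)))*(4 + 1/(-6 - 4)) = (-40/(2*4))*(4 + 1/(-10)) = (-40/8)*(4 - 1/10) = -40*1/8*(39/10) = -5*39/10 = -39/2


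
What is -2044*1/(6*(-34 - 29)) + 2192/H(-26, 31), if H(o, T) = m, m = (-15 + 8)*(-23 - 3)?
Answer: 42878/2457 ≈ 17.451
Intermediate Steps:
m = 182 (m = -7*(-26) = 182)
H(o, T) = 182
-2044*1/(6*(-34 - 29)) + 2192/H(-26, 31) = -2044*1/(6*(-34 - 29)) + 2192/182 = -2044/(6*(-63)) + 2192*(1/182) = -2044/(-378) + 1096/91 = -2044*(-1/378) + 1096/91 = 146/27 + 1096/91 = 42878/2457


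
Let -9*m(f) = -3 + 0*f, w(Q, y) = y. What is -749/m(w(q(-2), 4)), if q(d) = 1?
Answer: -2247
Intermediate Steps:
m(f) = ⅓ (m(f) = -(-3 + 0*f)/9 = -(-3 + 0)/9 = -⅑*(-3) = ⅓)
-749/m(w(q(-2), 4)) = -749/⅓ = -749*3 = -2247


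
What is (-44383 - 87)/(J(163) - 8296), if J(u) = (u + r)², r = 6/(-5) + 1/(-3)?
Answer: -5002875/1999742 ≈ -2.5018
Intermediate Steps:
r = -23/15 (r = 6*(-⅕) + 1*(-⅓) = -6/5 - ⅓ = -23/15 ≈ -1.5333)
J(u) = (-23/15 + u)² (J(u) = (u - 23/15)² = (-23/15 + u)²)
(-44383 - 87)/(J(163) - 8296) = (-44383 - 87)/((-23 + 15*163)²/225 - 8296) = -44470/((-23 + 2445)²/225 - 8296) = -44470/((1/225)*2422² - 8296) = -44470/((1/225)*5866084 - 8296) = -44470/(5866084/225 - 8296) = -44470/3999484/225 = -44470*225/3999484 = -5002875/1999742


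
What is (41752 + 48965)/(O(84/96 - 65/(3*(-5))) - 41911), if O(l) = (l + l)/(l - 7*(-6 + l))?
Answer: -11702493/5406394 ≈ -2.1646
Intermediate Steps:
O(l) = 2*l/(42 - 6*l) (O(l) = (2*l)/(l + (42 - 7*l)) = (2*l)/(42 - 6*l) = 2*l/(42 - 6*l))
(41752 + 48965)/(O(84/96 - 65/(3*(-5))) - 41911) = (41752 + 48965)/(-(84/96 - 65/(3*(-5)))/(-21 + 3*(84/96 - 65/(3*(-5)))) - 41911) = 90717/(-(84*(1/96) - 65/(-15))/(-21 + 3*(84*(1/96) - 65/(-15))) - 41911) = 90717/(-(7/8 - 65*(-1/15))/(-21 + 3*(7/8 - 65*(-1/15))) - 41911) = 90717/(-(7/8 + 13/3)/(-21 + 3*(7/8 + 13/3)) - 41911) = 90717/(-1*125/24/(-21 + 3*(125/24)) - 41911) = 90717/(-1*125/24/(-21 + 125/8) - 41911) = 90717/(-1*125/24/(-43/8) - 41911) = 90717/(-1*125/24*(-8/43) - 41911) = 90717/(125/129 - 41911) = 90717/(-5406394/129) = 90717*(-129/5406394) = -11702493/5406394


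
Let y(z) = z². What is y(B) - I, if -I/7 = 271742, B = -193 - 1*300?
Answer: 2145243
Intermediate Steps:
B = -493 (B = -193 - 300 = -493)
I = -1902194 (I = -7*271742 = -1902194)
y(B) - I = (-493)² - 1*(-1902194) = 243049 + 1902194 = 2145243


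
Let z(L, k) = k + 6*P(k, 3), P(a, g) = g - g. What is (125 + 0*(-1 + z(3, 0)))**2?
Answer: 15625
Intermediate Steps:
P(a, g) = 0
z(L, k) = k (z(L, k) = k + 6*0 = k + 0 = k)
(125 + 0*(-1 + z(3, 0)))**2 = (125 + 0*(-1 + 0))**2 = (125 + 0*(-1))**2 = (125 + 0)**2 = 125**2 = 15625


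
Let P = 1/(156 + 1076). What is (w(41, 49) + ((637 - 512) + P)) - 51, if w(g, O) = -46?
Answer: 34497/1232 ≈ 28.001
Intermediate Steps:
P = 1/1232 ≈ 0.00081169
(w(41, 49) + ((637 - 512) + P)) - 51 = (-46 + ((637 - 512) + 1/1232)) - 51 = (-46 + (125 + 1/1232)) - 51 = (-46 + 154001/1232) - 51 = 97329/1232 - 51 = 34497/1232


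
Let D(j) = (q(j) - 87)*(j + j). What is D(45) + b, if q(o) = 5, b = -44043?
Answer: -51423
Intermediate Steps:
D(j) = -164*j (D(j) = (5 - 87)*(j + j) = -164*j)
D(45) + b = -164*45 - 44043 = -7380 - 44043 = -51423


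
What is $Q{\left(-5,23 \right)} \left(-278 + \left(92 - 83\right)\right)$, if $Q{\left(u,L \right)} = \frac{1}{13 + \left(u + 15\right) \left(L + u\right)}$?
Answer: $- \frac{269}{193} \approx -1.3938$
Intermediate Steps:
$Q{\left(u,L \right)} = \frac{1}{13 + \left(15 + u\right) \left(L + u\right)}$
$Q{\left(-5,23 \right)} \left(-278 + \left(92 - 83\right)\right) = \frac{-278 + \left(92 - 83\right)}{13 + \left(-5\right)^{2} + 15 \cdot 23 + 15 \left(-5\right) + 23 \left(-5\right)} = \frac{-278 + 9}{13 + 25 + 345 - 75 - 115} = \frac{1}{193} \left(-269\right) = - \frac{269}{193}$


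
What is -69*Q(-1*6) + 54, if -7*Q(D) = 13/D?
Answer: 457/14 ≈ 32.643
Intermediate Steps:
Q(D) = -13/(7*D)
-69*Q(-1*6) + 54 = -(-897)/(7*((-1*6))) + 54 = -(-897)/(7*(-6)) + 54 = -(-897)*(-1)/(7*6) + 54 = -69*13/42 + 54 = -299/14 + 54 = 457/14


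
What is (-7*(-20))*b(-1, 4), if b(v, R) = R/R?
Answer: 140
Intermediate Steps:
b(v, R) = 1
(-7*(-20))*b(-1, 4) = -7*(-20)*1 = 140*1 = 140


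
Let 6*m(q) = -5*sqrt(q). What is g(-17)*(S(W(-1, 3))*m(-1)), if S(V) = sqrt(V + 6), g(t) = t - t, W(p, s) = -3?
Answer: 0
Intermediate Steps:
g(t) = 0
S(V) = sqrt(6 + V)
m(q) = -5*sqrt(q)/6 (m(q) = (-5*sqrt(q))/6 = -5*sqrt(q)/6)
g(-17)*(S(W(-1, 3))*m(-1)) = 0*(sqrt(6 - 3)*(-5*I/6)) = 0*(sqrt(3)*(-5*I/6)) = 0*(-5*I*sqrt(3)/6) = 0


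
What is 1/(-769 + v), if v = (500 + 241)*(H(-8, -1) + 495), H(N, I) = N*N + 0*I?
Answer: 1/413450 ≈ 2.4187e-6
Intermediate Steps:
H(N, I) = N² (H(N, I) = N² + 0 = N²)
v = 414219 (v = (500 + 241)*((-8)² + 495) = 741*(64 + 495) = 741*559 = 414219)
1/(-769 + v) = 1/(-769 + 414219) = 1/413450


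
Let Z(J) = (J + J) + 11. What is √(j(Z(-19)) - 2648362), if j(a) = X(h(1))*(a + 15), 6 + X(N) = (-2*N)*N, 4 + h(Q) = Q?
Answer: I*√2648074 ≈ 1627.3*I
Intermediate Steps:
h(Q) = -4 + Q
X(N) = -6 - 2*N² (X(N) = -6 + (-2*N)*N = -6 - 2*N²)
Z(J) = 11 + 2*J (Z(J) = 2*J + 11 = 11 + 2*J)
j(a) = -360 - 24*a (j(a) = (-6 - 2*(-4 + 1)²)*(a + 15) = (-6 - 2*(-3)²)*(15 + a) = (-6 - 2*9)*(15 + a) = (-6 - 18)*(15 + a) = -24*(15 + a) = -360 - 24*a)
√(j(Z(-19)) - 2648362) = √((-360 - 24*(11 + 2*(-19))) - 2648362) = √((-360 - 24*(11 - 38)) - 2648362) = √((-360 - 24*(-27)) - 2648362) = √((-360 + 648) - 2648362) = √(288 - 2648362) = √(-2648074) = I*√2648074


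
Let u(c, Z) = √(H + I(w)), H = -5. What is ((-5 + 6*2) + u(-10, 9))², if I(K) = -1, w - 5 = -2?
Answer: (7 + I*√6)² ≈ 43.0 + 34.293*I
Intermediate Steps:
w = 3 (w = 5 - 2 = 3)
u(c, Z) = I*√6 (u(c, Z) = √(-5 - 1) = √(-6) = I*√6)
((-5 + 6*2) + u(-10, 9))² = ((-5 + 6*2) + I*√6)² = ((-5 + 12) + I*√6)² = (7 + I*√6)²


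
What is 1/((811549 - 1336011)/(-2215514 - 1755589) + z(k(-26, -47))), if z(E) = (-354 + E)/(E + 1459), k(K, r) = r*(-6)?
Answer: 6913690323/627168926 ≈ 11.024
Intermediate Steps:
k(K, r) = -6*r
z(E) = (-354 + E)/(1459 + E)
1/((811549 - 1336011)/(-2215514 - 1755589) + z(k(-26, -47))) = 1/((811549 - 1336011)/(-2215514 - 1755589) + (-354 - 6*(-47))/(1459 - 6*(-47))) = 1/(-524462/(-3971103) + (-354 + 282)/(1459 + 282)) = 1/(-524462*(-1/3971103) - 72/1741) = 1/(524462/3971103 + (1/1741)*(-72)) = 1/(524462/3971103 - 72/1741) = 1/(627168926/6913690323) = 6913690323/627168926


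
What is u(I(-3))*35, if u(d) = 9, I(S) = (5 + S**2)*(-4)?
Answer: 315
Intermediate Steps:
I(S) = -20 - 4*S**2
u(I(-3))*35 = 9*35 = 315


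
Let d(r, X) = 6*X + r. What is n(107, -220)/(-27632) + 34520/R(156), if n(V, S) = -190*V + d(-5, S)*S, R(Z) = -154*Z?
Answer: -42434345/3771768 ≈ -11.251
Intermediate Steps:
d(r, X) = r + 6*X
n(V, S) = -190*V + S*(-5 + 6*S) (n(V, S) = -190*V + (-5 + 6*S)*S = -190*V + S*(-5 + 6*S))
n(107, -220)/(-27632) + 34520/R(156) = (-190*107 - 220*(-5 + 6*(-220)))/(-27632) + 34520/((-154*156)) = (-20330 - 220*(-5 - 1320))*(-1/27632) + 34520/(-24024) = (-20330 - 220*(-1325))*(-1/27632) + 34520*(-1/24024) = (-20330 + 291500)*(-1/27632) - 4315/3003 = 271170*(-1/27632) - 4315/3003 = -135585/13816 - 4315/3003 = -42434345/3771768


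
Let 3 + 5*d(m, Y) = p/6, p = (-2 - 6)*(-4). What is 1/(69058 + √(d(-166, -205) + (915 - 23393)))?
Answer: 24090/1663615061 - I*√5057445/71535447623 ≈ 1.4481e-5 - 3.1437e-8*I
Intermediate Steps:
p = 32 (p = -8*(-4) = 32)
d(m, Y) = 7/15 (d(m, Y) = -⅗ + (32/6)/5 = -⅗ + (32*(⅙))/5 = -⅗ + (⅕)*(16/3) = -⅗ + 16/15 = 7/15)
1/(69058 + √(d(-166, -205) + (915 - 23393))) = 1/(69058 + √(7/15 + (915 - 23393))) = 1/(69058 + √(7/15 - 22478)) = 1/(69058 + √(-337163/15)) = 1/(69058 + I*√5057445/15)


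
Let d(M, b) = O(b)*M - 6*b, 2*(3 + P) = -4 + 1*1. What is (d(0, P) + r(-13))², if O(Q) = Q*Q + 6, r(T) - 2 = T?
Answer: 256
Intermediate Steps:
P = -9/2 (P = -3 + (-4 + 1*1)/2 = -3 + (-4 + 1)/2 = -3 + (½)*(-3) = -3 - 3/2 = -9/2 ≈ -4.5000)
r(T) = 2 + T
O(Q) = 6 + Q² (O(Q) = Q² + 6 = 6 + Q²)
d(M, b) = -6*b + M*(6 + b²) (d(M, b) = (6 + b²)*M - 6*b = M*(6 + b²) - 6*b = -6*b + M*(6 + b²))
(d(0, P) + r(-13))² = ((-6*(-9/2) + 0*(6 + (-9/2)²)) + (2 - 13))² = ((27 + 0*(6 + 81/4)) - 11)² = ((27 + 0*(105/4)) - 11)² = ((27 + 0) - 11)² = (27 - 11)² = 16² = 256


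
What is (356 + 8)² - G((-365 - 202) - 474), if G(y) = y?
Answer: 133537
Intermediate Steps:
(356 + 8)² - G((-365 - 202) - 474) = (356 + 8)² - ((-365 - 202) - 474) = 364² - (-567 - 474) = 132496 - 1*(-1041) = 132496 + 1041 = 133537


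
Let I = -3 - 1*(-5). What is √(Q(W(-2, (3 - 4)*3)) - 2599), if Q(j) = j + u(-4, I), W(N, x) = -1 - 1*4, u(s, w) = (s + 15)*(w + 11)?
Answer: I*√2461 ≈ 49.608*I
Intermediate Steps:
I = 2 (I = -3 + 5 = 2)
u(s, w) = (11 + w)*(15 + s) (u(s, w) = (15 + s)*(11 + w) = (11 + w)*(15 + s))
W(N, x) = -5 (W(N, x) = -1 - 4 = -5)
Q(j) = 143 + j (Q(j) = j + (165 + 11*(-4) + 15*2 - 4*2) = j + (165 - 44 + 30 - 8) = j + 143 = 143 + j)
√(Q(W(-2, (3 - 4)*3)) - 2599) = √((143 - 5) - 2599) = √(138 - 2599) = √(-2461) = I*√2461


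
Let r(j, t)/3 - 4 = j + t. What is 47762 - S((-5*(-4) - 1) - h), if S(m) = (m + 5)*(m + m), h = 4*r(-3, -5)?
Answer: 38114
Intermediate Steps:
r(j, t) = 12 + 3*j + 3*t (r(j, t) = 12 + 3*(j + t) = 12 + (3*j + 3*t) = 12 + 3*j + 3*t)
h = -48 (h = 4*(12 + 3*(-3) + 3*(-5)) = 4*(12 - 9 - 15) = 4*(-12) = -48)
S(m) = 2*m*(5 + m) (S(m) = (5 + m)*(2*m) = 2*m*(5 + m))
47762 - S((-5*(-4) - 1) - h) = 47762 - 2*((-5*(-4) - 1) - 1*(-48))*(5 + ((-5*(-4) - 1) - 1*(-48))) = 47762 - 2*((20 - 1) + 48)*(5 + ((20 - 1) + 48)) = 47762 - 2*(19 + 48)*(5 + (19 + 48)) = 47762 - 2*67*(5 + 67) = 47762 - 2*67*72 = 47762 - 1*9648 = 47762 - 9648 = 38114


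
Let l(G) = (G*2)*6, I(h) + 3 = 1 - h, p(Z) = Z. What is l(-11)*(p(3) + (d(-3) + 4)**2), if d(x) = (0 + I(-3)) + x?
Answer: -924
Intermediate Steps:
I(h) = -2 - h (I(h) = -3 + (1 - h) = -2 - h)
l(G) = 12*G (l(G) = (2*G)*6 = 12*G)
d(x) = 1 + x (d(x) = (0 + (-2 - 1*(-3))) + x = (0 + (-2 + 3)) + x = (0 + 1) + x = 1 + x)
l(-11)*(p(3) + (d(-3) + 4)**2) = (12*(-11))*(3 + ((1 - 3) + 4)**2) = -132*(3 + (-2 + 4)**2) = -132*(3 + 2**2) = -132*(3 + 4) = -132*7 = -924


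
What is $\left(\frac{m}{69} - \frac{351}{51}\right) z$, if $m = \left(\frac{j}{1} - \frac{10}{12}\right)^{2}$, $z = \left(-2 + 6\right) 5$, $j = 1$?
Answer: $- \frac{1453055}{10557} \approx -137.64$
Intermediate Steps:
$z = 20$ ($z = 4 \cdot 5 = 20$)
$m = \frac{1}{36}$ ($m = \left(1 \cdot 1^{-1} - \frac{10}{12}\right)^{2} = \left(1 \cdot 1 - \frac{5}{6}\right)^{2} = \left(1 - \frac{5}{6}\right)^{2} = \left(\frac{1}{6}\right)^{2} = \frac{1}{36} \approx 0.027778$)
$\left(\frac{m}{69} - \frac{351}{51}\right) z = \left(\frac{1}{36 \cdot 69} - \frac{351}{51}\right) 20 = \left(\frac{1}{36} \cdot \frac{1}{69} - \frac{117}{17}\right) 20 = \left(\frac{1}{2484} - \frac{117}{17}\right) 20 = \left(- \frac{290611}{42228}\right) 20 = - \frac{1453055}{10557}$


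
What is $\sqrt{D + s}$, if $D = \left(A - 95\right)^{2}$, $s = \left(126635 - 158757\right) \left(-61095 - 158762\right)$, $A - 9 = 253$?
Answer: $\sqrt{7062274443} \approx 84037.0$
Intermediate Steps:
$A = 262$ ($A = 9 + 253 = 262$)
$s = 7062246554$ ($s = \left(-32122\right) \left(-219857\right) = 7062246554$)
$D = 27889$ ($D = \left(262 - 95\right)^{2} = 167^{2} = 27889$)
$\sqrt{D + s} = \sqrt{27889 + 7062246554} = \sqrt{7062274443}$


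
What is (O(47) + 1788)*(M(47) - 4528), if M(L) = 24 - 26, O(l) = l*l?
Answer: -18106410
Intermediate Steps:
O(l) = l**2
M(L) = -2
(O(47) + 1788)*(M(47) - 4528) = (47**2 + 1788)*(-2 - 4528) = (2209 + 1788)*(-4530) = 3997*(-4530) = -18106410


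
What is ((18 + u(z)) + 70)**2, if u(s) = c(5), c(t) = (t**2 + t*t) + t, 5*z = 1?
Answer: 20449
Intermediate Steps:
z = 1/5 (z = (1/5)*1 = 1/5 ≈ 0.20000)
c(t) = t + 2*t**2 (c(t) = (t**2 + t**2) + t = 2*t**2 + t = t + 2*t**2)
u(s) = 55 (u(s) = 5*(1 + 2*5) = 5*(1 + 10) = 5*11 = 55)
((18 + u(z)) + 70)**2 = ((18 + 55) + 70)**2 = (73 + 70)**2 = 143**2 = 20449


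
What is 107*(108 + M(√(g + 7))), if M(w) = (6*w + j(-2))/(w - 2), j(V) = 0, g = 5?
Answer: 12519 + 321*√3 ≈ 13075.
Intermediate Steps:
M(w) = 6*w/(-2 + w) (M(w) = (6*w + 0)/(w - 2) = (6*w)/(-2 + w) = 6*w/(-2 + w))
107*(108 + M(√(g + 7))) = 107*(108 + 6*√(5 + 7)/(-2 + √(5 + 7))) = 107*(108 + 6*√12/(-2 + √12)) = 107*(108 + 6*(2*√3)/(-2 + 2*√3)) = 107*(108 + 12*√3/(-2 + 2*√3)) = 11556 + 1284*√3/(-2 + 2*√3)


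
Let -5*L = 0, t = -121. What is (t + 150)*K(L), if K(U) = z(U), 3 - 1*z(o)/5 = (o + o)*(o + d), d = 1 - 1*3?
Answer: 435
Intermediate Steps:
L = 0 (L = -1/5*0 = 0)
d = -2 (d = 1 - 3 = -2)
z(o) = 15 - 10*o*(-2 + o) (z(o) = 15 - 5*(o + o)*(o - 2) = 15 - 5*2*o*(-2 + o) = 15 - 10*o*(-2 + o))
K(U) = 15 - 10*U**2 + 20*U
(t + 150)*K(L) = (-121 + 150)*(15 - 10*0**2 + 20*0) = 29*(15 - 10*0 + 0) = 29*(15 + 0 + 0) = 29*15 = 435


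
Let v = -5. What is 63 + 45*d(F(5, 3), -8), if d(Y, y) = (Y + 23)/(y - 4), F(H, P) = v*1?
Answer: -9/2 ≈ -4.5000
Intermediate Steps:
F(H, P) = -5 (F(H, P) = -5*1 = -5)
d(Y, y) = (23 + Y)/(-4 + y)
63 + 45*d(F(5, 3), -8) = 63 + 45*((23 - 5)/(-4 - 8)) = 63 + 45*(18/(-12)) = 63 + 45*(-1/12*18) = 63 + 45*(-3/2) = 63 - 135/2 = -9/2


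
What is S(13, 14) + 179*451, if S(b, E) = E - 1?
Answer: 80742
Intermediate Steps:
S(b, E) = -1 + E
S(13, 14) + 179*451 = (-1 + 14) + 179*451 = 13 + 80729 = 80742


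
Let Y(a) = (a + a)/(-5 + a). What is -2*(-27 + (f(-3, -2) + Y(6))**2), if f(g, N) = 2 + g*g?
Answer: -1004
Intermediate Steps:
f(g, N) = 2 + g**2
Y(a) = 2*a/(-5 + a) (Y(a) = (2*a)/(-5 + a) = 2*a/(-5 + a))
-2*(-27 + (f(-3, -2) + Y(6))**2) = -2*(-27 + ((2 + (-3)**2) + 2*6/(-5 + 6))**2) = -2*(-27 + ((2 + 9) + 2*6/1)**2) = -2*(-27 + (11 + 2*6*1)**2) = -2*(-27 + (11 + 12)**2) = -2*(-27 + 23**2) = -2*(-27 + 529) = -2*502 = -1004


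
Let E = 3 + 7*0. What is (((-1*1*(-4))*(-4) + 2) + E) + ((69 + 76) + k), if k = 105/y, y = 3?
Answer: 169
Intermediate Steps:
E = 3 (E = 3 + 0 = 3)
k = 35 (k = 105/3 = 105*(⅓) = 35)
(((-1*1*(-4))*(-4) + 2) + E) + ((69 + 76) + k) = (((-1*1*(-4))*(-4) + 2) + 3) + ((69 + 76) + 35) = ((-1*(-4)*(-4) + 2) + 3) + (145 + 35) = ((4*(-4) + 2) + 3) + 180 = ((-16 + 2) + 3) + 180 = (-14 + 3) + 180 = -11 + 180 = 169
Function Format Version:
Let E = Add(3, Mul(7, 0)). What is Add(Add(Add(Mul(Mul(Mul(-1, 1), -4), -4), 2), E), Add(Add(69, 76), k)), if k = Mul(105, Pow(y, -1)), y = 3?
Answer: 169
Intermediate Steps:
E = 3 (E = Add(3, 0) = 3)
k = 35 (k = Mul(105, Pow(3, -1)) = Mul(105, Rational(1, 3)) = 35)
Add(Add(Add(Mul(Mul(Mul(-1, 1), -4), -4), 2), E), Add(Add(69, 76), k)) = Add(Add(Add(Mul(Mul(Mul(-1, 1), -4), -4), 2), 3), Add(Add(69, 76), 35)) = Add(Add(Add(Mul(Mul(-1, -4), -4), 2), 3), Add(145, 35)) = Add(Add(Add(Mul(4, -4), 2), 3), 180) = Add(Add(Add(-16, 2), 3), 180) = Add(Add(-14, 3), 180) = Add(-11, 180) = 169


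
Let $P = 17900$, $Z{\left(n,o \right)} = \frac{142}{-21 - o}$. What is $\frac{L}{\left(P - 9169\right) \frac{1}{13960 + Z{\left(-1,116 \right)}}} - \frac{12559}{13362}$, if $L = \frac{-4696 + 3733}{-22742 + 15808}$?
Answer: $- \frac{39778832756257}{55412770513938} \approx -0.71786$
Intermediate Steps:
$L = \frac{963}{6934}$ ($L = - \frac{963}{-6934} = \left(-963\right) \left(- \frac{1}{6934}\right) = \frac{963}{6934} \approx 0.13888$)
$\frac{L}{\left(P - 9169\right) \frac{1}{13960 + Z{\left(-1,116 \right)}}} - \frac{12559}{13362} = \frac{963}{6934 \frac{17900 - 9169}{13960 - \frac{142}{21 + 116}}} - \frac{12559}{13362} = \frac{963}{6934 \frac{8731}{13960 - \frac{142}{137}}} - \frac{12559}{13362} = \frac{963}{6934 \frac{8731}{\frac{1912378}{137}}} - \frac{12559}{13362} = \frac{963}{6934 \cdot 8731 \cdot \frac{137}{1912378}} - \frac{12559}{13362} = \frac{963}{6934 \cdot \frac{1196147}{1912378}} - \frac{12559}{13362} = \frac{963}{6934} \cdot \frac{1912378}{1196147} - \frac{12559}{13362} = \frac{920810007}{4147041649} - \frac{12559}{13362} = - \frac{39778832756257}{55412770513938}$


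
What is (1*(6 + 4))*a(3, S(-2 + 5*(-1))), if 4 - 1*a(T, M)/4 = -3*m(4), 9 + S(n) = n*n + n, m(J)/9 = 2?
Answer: 2320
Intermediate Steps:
m(J) = 18 (m(J) = 9*2 = 18)
S(n) = -9 + n + n**2 (S(n) = -9 + (n*n + n) = -9 + (n**2 + n) = -9 + (n + n**2) = -9 + n + n**2)
a(T, M) = 232 (a(T, M) = 16 - (-12)*18 = 16 - 4*(-54) = 16 + 216 = 232)
(1*(6 + 4))*a(3, S(-2 + 5*(-1))) = (1*(6 + 4))*232 = (1*10)*232 = 10*232 = 2320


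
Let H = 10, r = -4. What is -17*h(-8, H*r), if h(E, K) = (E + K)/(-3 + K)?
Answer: -816/43 ≈ -18.977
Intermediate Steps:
-17*h(-8, H*r) = -17*(-8 + 10*(-4))/(-3 + 10*(-4)) = -17*(-8 - 40)/(-3 - 40) = -17*(-48)/(-43) = -(-17)*(-48)/43 = -17*48/43 = -816/43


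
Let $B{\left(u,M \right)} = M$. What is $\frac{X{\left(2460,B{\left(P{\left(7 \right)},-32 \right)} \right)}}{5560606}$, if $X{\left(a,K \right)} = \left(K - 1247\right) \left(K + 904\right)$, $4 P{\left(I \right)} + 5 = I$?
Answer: $- \frac{557644}{2780303} \approx -0.20057$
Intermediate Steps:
$P{\left(I \right)} = - \frac{5}{4} + \frac{I}{4}$
$X{\left(a,K \right)} = \left(-1247 + K\right) \left(904 + K\right)$
$\frac{X{\left(2460,B{\left(P{\left(7 \right)},-32 \right)} \right)}}{5560606} = \frac{-1127288 + \left(-32\right)^{2} - -10976}{5560606} = \left(-1127288 + 1024 + 10976\right) \frac{1}{5560606} = \left(-1115288\right) \frac{1}{5560606} = - \frac{557644}{2780303}$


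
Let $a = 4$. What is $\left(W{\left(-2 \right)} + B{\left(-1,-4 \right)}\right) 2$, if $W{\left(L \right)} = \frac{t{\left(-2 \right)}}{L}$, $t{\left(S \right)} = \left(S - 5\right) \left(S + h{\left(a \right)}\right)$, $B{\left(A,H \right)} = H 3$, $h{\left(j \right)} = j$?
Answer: $-10$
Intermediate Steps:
$B{\left(A,H \right)} = 3 H$
$t{\left(S \right)} = \left(-5 + S\right) \left(4 + S\right)$ ($t{\left(S \right)} = \left(S - 5\right) \left(S + 4\right) = \left(-5 + S\right) \left(4 + S\right)$)
$W{\left(L \right)} = - \frac{14}{L}$ ($W{\left(L \right)} = \frac{-20 + \left(-2\right)^{2} - -2}{L} = \frac{-20 + 4 + 2}{L} = - \frac{14}{L}$)
$\left(W{\left(-2 \right)} + B{\left(-1,-4 \right)}\right) 2 = \left(- \frac{14}{-2} + 3 \left(-4\right)\right) 2 = \left(\left(-14\right) \left(- \frac{1}{2}\right) - 12\right) 2 = \left(7 - 12\right) 2 = \left(-5\right) 2 = -10$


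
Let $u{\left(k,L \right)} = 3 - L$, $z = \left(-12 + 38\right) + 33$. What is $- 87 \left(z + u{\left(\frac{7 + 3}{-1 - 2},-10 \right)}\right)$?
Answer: $-6264$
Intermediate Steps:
$z = 59$ ($z = 26 + 33 = 59$)
$- 87 \left(z + u{\left(\frac{7 + 3}{-1 - 2},-10 \right)}\right) = - 87 \left(59 + \left(3 - -10\right)\right) = - 87 \left(59 + \left(3 + 10\right)\right) = - 87 \left(59 + 13\right) = \left(-87\right) 72 = -6264$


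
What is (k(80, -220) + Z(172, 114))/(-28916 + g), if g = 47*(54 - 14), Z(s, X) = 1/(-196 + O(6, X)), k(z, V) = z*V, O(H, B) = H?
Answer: 1114667/1712280 ≈ 0.65098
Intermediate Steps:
k(z, V) = V*z
Z(s, X) = -1/190 (Z(s, X) = 1/(-196 + 6) = 1/(-190) = -1/190)
g = 1880 (g = 47*40 = 1880)
(k(80, -220) + Z(172, 114))/(-28916 + g) = (-220*80 - 1/190)/(-28916 + 1880) = (-17600 - 1/190)/(-27036) = -3344001/190*(-1/27036) = 1114667/1712280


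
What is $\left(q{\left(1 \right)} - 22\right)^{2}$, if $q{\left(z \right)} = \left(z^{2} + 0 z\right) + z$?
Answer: $400$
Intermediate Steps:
$q{\left(z \right)} = z + z^{2}$ ($q{\left(z \right)} = \left(z^{2} + 0\right) + z = z^{2} + z = z + z^{2}$)
$\left(q{\left(1 \right)} - 22\right)^{2} = \left(1 \left(1 + 1\right) - 22\right)^{2} = \left(1 \cdot 2 - 22\right)^{2} = \left(2 - 22\right)^{2} = \left(-20\right)^{2} = 400$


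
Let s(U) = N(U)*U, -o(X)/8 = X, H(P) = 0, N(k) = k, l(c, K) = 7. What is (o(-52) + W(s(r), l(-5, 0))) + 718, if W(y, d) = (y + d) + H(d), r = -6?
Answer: 1177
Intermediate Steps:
o(X) = -8*X
s(U) = U**2 (s(U) = U*U = U**2)
W(y, d) = d + y (W(y, d) = (y + d) + 0 = (d + y) + 0 = d + y)
(o(-52) + W(s(r), l(-5, 0))) + 718 = (-8*(-52) + (7 + (-6)**2)) + 718 = (416 + (7 + 36)) + 718 = (416 + 43) + 718 = 459 + 718 = 1177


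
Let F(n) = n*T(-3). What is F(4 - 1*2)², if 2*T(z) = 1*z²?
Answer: 81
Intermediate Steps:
T(z) = z²/2 (T(z) = (1*z²)/2 = z²/2)
F(n) = 9*n/2 (F(n) = n*((½)*(-3)²) = n*((½)*9) = n*(9/2) = 9*n/2)
F(4 - 1*2)² = (9*(4 - 1*2)/2)² = (9*(4 - 2)/2)² = ((9/2)*2)² = 9² = 81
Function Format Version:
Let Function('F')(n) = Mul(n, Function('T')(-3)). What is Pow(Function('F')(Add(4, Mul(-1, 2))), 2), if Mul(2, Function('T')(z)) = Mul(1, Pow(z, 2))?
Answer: 81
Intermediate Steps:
Function('T')(z) = Mul(Rational(1, 2), Pow(z, 2)) (Function('T')(z) = Mul(Rational(1, 2), Mul(1, Pow(z, 2))) = Mul(Rational(1, 2), Pow(z, 2)))
Function('F')(n) = Mul(Rational(9, 2), n) (Function('F')(n) = Mul(n, Mul(Rational(1, 2), Pow(-3, 2))) = Mul(n, Mul(Rational(1, 2), 9)) = Mul(n, Rational(9, 2)) = Mul(Rational(9, 2), n))
Pow(Function('F')(Add(4, Mul(-1, 2))), 2) = Pow(Mul(Rational(9, 2), Add(4, Mul(-1, 2))), 2) = Pow(Mul(Rational(9, 2), Add(4, -2)), 2) = Pow(Mul(Rational(9, 2), 2), 2) = Pow(9, 2) = 81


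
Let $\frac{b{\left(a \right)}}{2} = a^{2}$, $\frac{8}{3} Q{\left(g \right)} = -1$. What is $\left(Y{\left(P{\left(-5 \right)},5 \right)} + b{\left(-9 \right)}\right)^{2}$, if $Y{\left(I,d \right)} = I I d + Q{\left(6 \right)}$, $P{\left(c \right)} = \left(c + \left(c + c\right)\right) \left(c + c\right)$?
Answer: $\frac{812329071849}{64} \approx 1.2693 \cdot 10^{10}$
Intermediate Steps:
$Q{\left(g \right)} = - \frac{3}{8}$ ($Q{\left(g \right)} = \frac{3}{8} \left(-1\right) = - \frac{3}{8}$)
$P{\left(c \right)} = 6 c^{2}$ ($P{\left(c \right)} = \left(c + 2 c\right) 2 c = 3 c 2 c = 6 c^{2}$)
$Y{\left(I,d \right)} = - \frac{3}{8} + d I^{2}$ ($Y{\left(I,d \right)} = I I d - \frac{3}{8} = I^{2} d - \frac{3}{8} = d I^{2} - \frac{3}{8} = - \frac{3}{8} + d I^{2}$)
$b{\left(a \right)} = 2 a^{2}$
$\left(Y{\left(P{\left(-5 \right)},5 \right)} + b{\left(-9 \right)}\right)^{2} = \left(\left(- \frac{3}{8} + 5 \left(6 \left(-5\right)^{2}\right)^{2}\right) + 2 \left(-9\right)^{2}\right)^{2} = \left(\left(- \frac{3}{8} + 5 \left(6 \cdot 25\right)^{2}\right) + 2 \cdot 81\right)^{2} = \left(\left(- \frac{3}{8} + 5 \cdot 150^{2}\right) + 162\right)^{2} = \left(\left(- \frac{3}{8} + 5 \cdot 22500\right) + 162\right)^{2} = \left(\left(- \frac{3}{8} + 112500\right) + 162\right)^{2} = \left(\frac{899997}{8} + 162\right)^{2} = \left(\frac{901293}{8}\right)^{2} = \frac{812329071849}{64}$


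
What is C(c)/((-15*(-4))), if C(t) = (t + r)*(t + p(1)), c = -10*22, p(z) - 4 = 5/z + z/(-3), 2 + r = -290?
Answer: 81152/45 ≈ 1803.4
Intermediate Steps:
r = -292 (r = -2 - 290 = -292)
p(z) = 4 + 5/z - z/3 (p(z) = 4 + (5/z + z/(-3)) = 4 + (5/z + z*(-⅓)) = 4 + (5/z - z/3) = 4 + 5/z - z/3)
c = -220
C(t) = (-292 + t)*(26/3 + t) (C(t) = (t - 292)*(t + (4 + 5/1 - ⅓*1)) = (-292 + t)*(t + (4 + 5*1 - ⅓)) = (-292 + t)*(t + (4 + 5 - ⅓)) = (-292 + t)*(t + 26/3) = (-292 + t)*(26/3 + t))
C(c)/((-15*(-4))) = (-7592/3 + (-220)² - 850/3*(-220))/((-15*(-4))) = (-7592/3 + 48400 + 187000/3)/60 = (324608/3)*(1/60) = 81152/45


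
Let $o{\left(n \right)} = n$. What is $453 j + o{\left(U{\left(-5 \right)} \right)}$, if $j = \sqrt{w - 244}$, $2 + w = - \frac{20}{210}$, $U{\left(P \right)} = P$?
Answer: $-5 + \frac{604 i \sqrt{6783}}{7} \approx -5.0 + 7106.4 i$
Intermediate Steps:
$w = - \frac{44}{21}$ ($w = -2 - \frac{20}{210} = -2 - \frac{2}{21} = - \frac{44}{21} \approx -2.0952$)
$j = \frac{4 i \sqrt{6783}}{21}$ ($j = \sqrt{- \frac{44}{21} - 244} = \sqrt{- \frac{5168}{21}} = \frac{4 i \sqrt{6783}}{21} \approx 15.687 i$)
$453 j + o{\left(U{\left(-5 \right)} \right)} = 453 \frac{4 i \sqrt{6783}}{21} - 5 = \frac{604 i \sqrt{6783}}{7} - 5 = -5 + \frac{604 i \sqrt{6783}}{7}$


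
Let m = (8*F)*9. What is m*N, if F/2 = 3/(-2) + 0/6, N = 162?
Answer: -34992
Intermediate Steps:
F = -3 (F = 2*(3/(-2) + 0/6) = 2*(3*(-1/2) + 0*(1/6)) = 2*(-3/2 + 0) = 2*(-3/2) = -3)
m = -216 (m = (8*(-3))*9 = -24*9 = -216)
m*N = -216*162 = -34992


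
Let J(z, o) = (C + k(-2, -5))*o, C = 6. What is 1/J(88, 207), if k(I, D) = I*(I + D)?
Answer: 1/4140 ≈ 0.00024155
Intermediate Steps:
k(I, D) = I*(D + I)
J(z, o) = 20*o (J(z, o) = (6 - 2*(-5 - 2))*o = (6 - 2*(-7))*o = (6 + 14)*o = 20*o)
1/J(88, 207) = 1/(20*207) = 1/4140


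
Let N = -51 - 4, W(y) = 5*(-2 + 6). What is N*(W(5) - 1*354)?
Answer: 18370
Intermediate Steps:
W(y) = 20 (W(y) = 5*4 = 20)
N = -55
N*(W(5) - 1*354) = -55*(20 - 1*354) = -55*(20 - 354) = -55*(-334) = 18370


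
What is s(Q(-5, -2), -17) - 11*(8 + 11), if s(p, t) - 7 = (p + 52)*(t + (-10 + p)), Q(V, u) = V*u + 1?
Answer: -1210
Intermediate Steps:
Q(V, u) = 1 + V*u
s(p, t) = 7 + (52 + p)*(-10 + p + t) (s(p, t) = 7 + (p + 52)*(t + (-10 + p)) = 7 + (52 + p)*(-10 + p + t))
s(Q(-5, -2), -17) - 11*(8 + 11) = (-513 + (1 - 5*(-2))² + 42*(1 - 5*(-2)) + 52*(-17) + (1 - 5*(-2))*(-17)) - 11*(8 + 11) = (-513 + (1 + 10)² + 42*(1 + 10) - 884 + (1 + 10)*(-17)) - 11*19 = (-513 + 11² + 42*11 - 884 + 11*(-17)) - 209 = (-513 + 121 + 462 - 884 - 187) - 209 = -1001 - 209 = -1210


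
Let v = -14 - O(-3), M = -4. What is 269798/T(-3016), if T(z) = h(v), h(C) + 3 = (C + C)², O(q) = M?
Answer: 269798/397 ≈ 679.59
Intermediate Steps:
O(q) = -4
v = -10 (v = -14 - 1*(-4) = -14 + 4 = -10)
h(C) = -3 + 4*C² (h(C) = -3 + (C + C)² = -3 + (2*C)² = -3 + 4*C²)
T(z) = 397 (T(z) = -3 + 4*(-10)² = -3 + 4*100 = -3 + 400 = 397)
269798/T(-3016) = 269798/397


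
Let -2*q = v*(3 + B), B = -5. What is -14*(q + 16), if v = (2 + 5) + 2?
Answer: -350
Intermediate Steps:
v = 9 (v = 7 + 2 = 9)
q = 9 (q = -9*(3 - 5)/2 = -9*(-2)/2 = -½*(-18) = 9)
-14*(q + 16) = -14*(9 + 16) = -14*25 = -350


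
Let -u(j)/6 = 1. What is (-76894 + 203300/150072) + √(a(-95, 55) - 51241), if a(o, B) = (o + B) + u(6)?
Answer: -2884858267/37518 + I*√51287 ≈ -76893.0 + 226.47*I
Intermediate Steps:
u(j) = -6 (u(j) = -6*1 = -6)
a(o, B) = -6 + B + o (a(o, B) = (o + B) - 6 = (B + o) - 6 = -6 + B + o)
(-76894 + 203300/150072) + √(a(-95, 55) - 51241) = (-76894 + 203300/150072) + √((-6 + 55 - 95) - 51241) = (-76894 + 203300*(1/150072)) + √(-46 - 51241) = (-76894 + 50825/37518) + √(-51287) = -2884858267/37518 + I*√51287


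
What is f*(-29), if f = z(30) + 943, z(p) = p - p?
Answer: -27347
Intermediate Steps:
z(p) = 0
f = 943 (f = 0 + 943 = 943)
f*(-29) = 943*(-29) = -27347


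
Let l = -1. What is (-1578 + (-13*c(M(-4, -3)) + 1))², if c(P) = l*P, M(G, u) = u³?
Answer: 3717184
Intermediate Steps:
c(P) = -P
(-1578 + (-13*c(M(-4, -3)) + 1))² = (-1578 + (-(-13)*(-3)³ + 1))² = (-1578 + (-(-13)*(-27) + 1))² = (-1578 + (-13*27 + 1))² = (-1578 + (-351 + 1))² = (-1578 - 350)² = (-1928)² = 3717184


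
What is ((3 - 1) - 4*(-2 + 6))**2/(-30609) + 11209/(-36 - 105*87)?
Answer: -37607/30609 ≈ -1.2286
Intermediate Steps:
((3 - 1) - 4*(-2 + 6))**2/(-30609) + 11209/(-36 - 105*87) = (2 - 4*4)**2*(-1/30609) + 11209/(-36 - 9135) = (2 - 16)**2*(-1/30609) + 11209/(-9171) = (-14)**2*(-1/30609) + 11209*(-1/9171) = 196*(-1/30609) - 11/9 = -196/30609 - 11/9 = -37607/30609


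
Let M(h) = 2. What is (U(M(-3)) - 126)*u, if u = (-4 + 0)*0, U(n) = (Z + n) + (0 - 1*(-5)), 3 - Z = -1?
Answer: 0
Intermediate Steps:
Z = 4 (Z = 3 - 1*(-1) = 3 + 1 = 4)
U(n) = 9 + n (U(n) = (4 + n) + (0 - 1*(-5)) = (4 + n) + (0 + 5) = (4 + n) + 5 = 9 + n)
u = 0 (u = -4*0 = 0)
(U(M(-3)) - 126)*u = ((9 + 2) - 126)*0 = (11 - 126)*0 = -115*0 = 0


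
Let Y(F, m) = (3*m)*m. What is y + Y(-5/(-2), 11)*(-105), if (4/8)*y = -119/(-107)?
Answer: -4078067/107 ≈ -38113.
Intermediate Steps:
y = 238/107 (y = 2*(-119/(-107)) = 2*(-119*(-1/107)) = 2*(119/107) = 238/107 ≈ 2.2243)
Y(F, m) = 3*m²
y + Y(-5/(-2), 11)*(-105) = 238/107 + (3*11²)*(-105) = 238/107 + (3*121)*(-105) = 238/107 + 363*(-105) = 238/107 - 38115 = -4078067/107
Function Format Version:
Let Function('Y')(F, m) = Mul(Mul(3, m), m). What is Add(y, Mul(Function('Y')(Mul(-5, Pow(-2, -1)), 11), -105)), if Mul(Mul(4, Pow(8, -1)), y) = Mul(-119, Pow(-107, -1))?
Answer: Rational(-4078067, 107) ≈ -38113.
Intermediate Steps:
y = Rational(238, 107) (y = Mul(2, Mul(-119, Pow(-107, -1))) = Mul(2, Mul(-119, Rational(-1, 107))) = Mul(2, Rational(119, 107)) = Rational(238, 107) ≈ 2.2243)
Function('Y')(F, m) = Mul(3, Pow(m, 2))
Add(y, Mul(Function('Y')(Mul(-5, Pow(-2, -1)), 11), -105)) = Add(Rational(238, 107), Mul(Mul(3, Pow(11, 2)), -105)) = Add(Rational(238, 107), Mul(Mul(3, 121), -105)) = Add(Rational(238, 107), Mul(363, -105)) = Add(Rational(238, 107), -38115) = Rational(-4078067, 107)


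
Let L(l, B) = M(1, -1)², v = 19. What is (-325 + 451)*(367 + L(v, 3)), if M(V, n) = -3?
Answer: 47376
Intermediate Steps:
L(l, B) = 9 (L(l, B) = (-3)² = 9)
(-325 + 451)*(367 + L(v, 3)) = (-325 + 451)*(367 + 9) = 126*376 = 47376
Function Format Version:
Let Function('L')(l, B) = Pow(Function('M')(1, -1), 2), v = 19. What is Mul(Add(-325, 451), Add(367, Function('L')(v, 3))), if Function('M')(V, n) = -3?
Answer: 47376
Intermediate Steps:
Function('L')(l, B) = 9 (Function('L')(l, B) = Pow(-3, 2) = 9)
Mul(Add(-325, 451), Add(367, Function('L')(v, 3))) = Mul(Add(-325, 451), Add(367, 9)) = Mul(126, 376) = 47376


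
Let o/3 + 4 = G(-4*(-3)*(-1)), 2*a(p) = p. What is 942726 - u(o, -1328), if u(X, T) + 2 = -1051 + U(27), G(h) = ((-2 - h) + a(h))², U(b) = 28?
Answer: 943751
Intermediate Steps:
a(p) = p/2
G(h) = (-2 - h/2)² (G(h) = ((-2 - h) + h/2)² = (-2 - h/2)²)
o = 36 (o = -12 + 3*((4 - 4*(-3)*(-1))²/4) = -12 + 3*((4 + 12*(-1))²/4) = -12 + 3*((4 - 12)²/4) = -12 + 3*((¼)*(-8)²) = -12 + 3*((¼)*64) = -12 + 3*16 = -12 + 48 = 36)
u(X, T) = -1025 (u(X, T) = -2 + (-1051 + 28) = -2 - 1023 = -1025)
942726 - u(o, -1328) = 942726 - 1*(-1025) = 942726 + 1025 = 943751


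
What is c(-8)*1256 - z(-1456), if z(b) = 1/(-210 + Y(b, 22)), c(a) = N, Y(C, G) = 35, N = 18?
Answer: 3956401/175 ≈ 22608.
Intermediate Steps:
c(a) = 18
z(b) = -1/175 (z(b) = 1/(-210 + 35) = 1/(-175) = -1/175)
c(-8)*1256 - z(-1456) = 18*1256 - 1*(-1/175) = 22608 + 1/175 = 3956401/175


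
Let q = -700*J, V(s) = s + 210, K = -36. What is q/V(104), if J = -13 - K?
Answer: -8050/157 ≈ -51.274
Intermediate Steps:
V(s) = 210 + s
J = 23 (J = -13 - 1*(-36) = -13 + 36 = 23)
q = -16100 (q = -700*23 = -16100)
q/V(104) = -16100/(210 + 104) = -16100/314 = -16100*1/314 = -8050/157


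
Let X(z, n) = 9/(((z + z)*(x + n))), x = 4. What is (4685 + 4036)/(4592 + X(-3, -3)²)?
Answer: 2052/1081 ≈ 1.8982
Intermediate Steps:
X(z, n) = 9/(2*z*(4 + n)) (X(z, n) = 9/(((z + z)*(4 + n))) = 9/(((2*z)*(4 + n))) = 9/((2*z*(4 + n))) = 9*(1/(2*z*(4 + n))) = 9/(2*z*(4 + n)))
(4685 + 4036)/(4592 + X(-3, -3)²) = (4685 + 4036)/(4592 + ((9/2)/(-3*(4 - 3)))²) = 8721/(4592 + ((9/2)*(-⅓)/1)²) = 8721/(4592 + ((9/2)*(-⅓)*1)²) = 8721/(4592 + (-3/2)²) = 8721/(4592 + 9/4) = 8721/(18377/4) = 8721*(4/18377) = 2052/1081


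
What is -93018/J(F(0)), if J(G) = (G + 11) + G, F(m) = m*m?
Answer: -93018/11 ≈ -8456.2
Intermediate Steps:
F(m) = m**2
J(G) = 11 + 2*G (J(G) = (11 + G) + G = 11 + 2*G)
-93018/J(F(0)) = -93018/(11 + 2*0**2) = -93018/(11 + 2*0) = -93018/(11 + 0) = -93018/11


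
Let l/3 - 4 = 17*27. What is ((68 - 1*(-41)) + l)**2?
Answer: 2244004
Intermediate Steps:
l = 1389 (l = 12 + 3*(17*27) = 12 + 3*459 = 12 + 1377 = 1389)
((68 - 1*(-41)) + l)**2 = ((68 - 1*(-41)) + 1389)**2 = ((68 + 41) + 1389)**2 = (109 + 1389)**2 = 1498**2 = 2244004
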